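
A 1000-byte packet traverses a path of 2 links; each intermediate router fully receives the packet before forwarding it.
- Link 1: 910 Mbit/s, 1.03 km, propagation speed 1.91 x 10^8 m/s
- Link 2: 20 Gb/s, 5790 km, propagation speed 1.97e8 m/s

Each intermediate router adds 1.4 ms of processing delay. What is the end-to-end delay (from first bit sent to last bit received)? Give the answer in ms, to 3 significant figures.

L = 1000 × 8 = 8000 bits.
Transmission delays (L/R per hop): 0.00879121, 0.0004 ms; sum = 0.00919121 ms.
Propagation delays (d/s per hop): 0.00539267, 29.3909 ms; sum = 29.3963 ms.
Processing at 1 router(s): 1 × 1.4 ms = 1.4 ms.
End-to-end = 30.8 ms.

30.8 ms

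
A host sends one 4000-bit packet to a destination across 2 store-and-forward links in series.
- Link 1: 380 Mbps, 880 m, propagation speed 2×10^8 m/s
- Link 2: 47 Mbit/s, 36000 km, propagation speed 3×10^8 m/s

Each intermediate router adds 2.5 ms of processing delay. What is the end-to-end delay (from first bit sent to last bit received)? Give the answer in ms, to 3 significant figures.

Transmission delays (L/R per hop): 0.0105263, 0.0851064 ms; sum = 0.0956327 ms.
Propagation delays (d/s per hop): 0.0044, 120 ms; sum = 120.004 ms.
Processing at 1 router(s): 1 × 2.5 ms = 2.5 ms.
End-to-end = 123 ms.

123 ms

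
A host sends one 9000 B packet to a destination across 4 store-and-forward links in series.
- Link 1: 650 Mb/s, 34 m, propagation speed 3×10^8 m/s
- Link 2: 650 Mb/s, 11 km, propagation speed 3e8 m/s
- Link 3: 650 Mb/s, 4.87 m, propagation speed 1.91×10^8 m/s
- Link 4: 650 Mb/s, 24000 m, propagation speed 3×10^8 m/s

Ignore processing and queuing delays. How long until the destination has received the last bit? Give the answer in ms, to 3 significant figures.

0.560 ms

L = 9000 × 8 = 72000 bits.
Transmission delay per hop = L/R = 72000/650000000 = 0.110769 ms; 4 hops → 0.443077 ms.
Propagation delays (d/s per hop): 0.000113333, 0.0366667, 2.54974e-05, 0.08 ms; sum = 0.116805 ms.
End-to-end = 0.560 ms.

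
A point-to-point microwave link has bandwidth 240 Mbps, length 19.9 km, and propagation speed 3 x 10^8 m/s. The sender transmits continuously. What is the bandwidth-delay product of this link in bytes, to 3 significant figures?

Propagation delay = 19900 / 300000000 = 6.63333e-05 s.
BDP = R × t_prop = 240000000 × 6.63333e-05 = 15920 bits.
In bytes: 15920/8 = 1990 bytes.

1990 bytes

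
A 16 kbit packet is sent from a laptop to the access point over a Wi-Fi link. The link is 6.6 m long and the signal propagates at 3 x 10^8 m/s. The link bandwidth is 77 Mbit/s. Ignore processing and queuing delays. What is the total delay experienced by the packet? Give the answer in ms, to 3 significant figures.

0.208 ms

L = 16000 bits.
Transmission delay = L/R = 16000 / 77000000 = 0.207792 ms.
Propagation delay = d/s = 6.6 m / 300000000 m/s = 2.2e-05 ms.
Total = 0.208 ms.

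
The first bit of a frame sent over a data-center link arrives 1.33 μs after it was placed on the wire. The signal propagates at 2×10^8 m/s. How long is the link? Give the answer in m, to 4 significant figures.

266.0 m

d = s × t_prop = 200000000 × 1.33e-06 = 266.0 m.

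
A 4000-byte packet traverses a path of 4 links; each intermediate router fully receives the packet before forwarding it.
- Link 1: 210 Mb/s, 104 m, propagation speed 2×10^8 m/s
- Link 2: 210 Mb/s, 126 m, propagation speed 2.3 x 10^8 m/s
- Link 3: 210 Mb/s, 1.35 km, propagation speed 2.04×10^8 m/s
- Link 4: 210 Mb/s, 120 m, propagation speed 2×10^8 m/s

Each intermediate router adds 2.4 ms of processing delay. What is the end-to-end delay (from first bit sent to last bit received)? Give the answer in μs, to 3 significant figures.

7820 μs

L = 4000 × 8 = 32000 bits.
Transmission delay per hop = L/R = 32000/210000000 = 152.381 μs; 4 hops → 609.524 μs.
Propagation delays (d/s per hop): 0.52, 0.547826, 6.61765, 0.6 μs; sum = 8.28547 μs.
Processing at 3 router(s): 3 × 2.4 ms = 7200 μs.
End-to-end = 7820 μs.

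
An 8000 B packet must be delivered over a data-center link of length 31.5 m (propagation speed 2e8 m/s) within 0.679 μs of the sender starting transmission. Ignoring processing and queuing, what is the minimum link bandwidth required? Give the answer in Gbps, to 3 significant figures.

L = 64000 bits.
Propagation delay = 31.5 / 200000000 = 0.1575 μs.
Transmission budget = 0.679 − 0.1575 = 0.5215 μs.
R ≥ L / t_tx = 64000 bits / 5.215e-07 s = 123 Gbps.

123 Gbps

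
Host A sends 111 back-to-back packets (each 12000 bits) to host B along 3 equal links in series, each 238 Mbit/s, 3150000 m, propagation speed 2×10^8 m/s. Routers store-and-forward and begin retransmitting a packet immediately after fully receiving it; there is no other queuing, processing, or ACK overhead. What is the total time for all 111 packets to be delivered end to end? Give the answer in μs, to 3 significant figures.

Per-hop transmission t_tx = L/R = 12000/238000000 = 50.4202 μs.
Per-hop propagation t_prop = 3150000/200000000 = 15750 μs.
Pipeline fill: first packet needs 3·t_tx to clear all hops; remaining 110 packets each add one t_tx.
Total = (3+111-1)·t_tx + 3·t_prop = 113·50.4202 + 3·15750 = 52900 μs.

52900 μs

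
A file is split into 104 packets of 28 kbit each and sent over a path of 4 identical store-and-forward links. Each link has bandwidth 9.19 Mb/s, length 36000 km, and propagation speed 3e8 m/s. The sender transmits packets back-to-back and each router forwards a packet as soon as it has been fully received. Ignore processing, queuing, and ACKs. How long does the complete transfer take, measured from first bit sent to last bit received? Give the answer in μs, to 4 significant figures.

Per-hop transmission t_tx = L/R = 28000/9190000 = 3046.79 μs.
Per-hop propagation t_prop = 36000000/300000000 = 120000 μs.
Pipeline fill: first packet needs 4·t_tx to clear all hops; remaining 103 packets each add one t_tx.
Total = (4+104-1)·t_tx + 4·t_prop = 107·3046.79 + 4·120000 = 806000 μs.

806000 μs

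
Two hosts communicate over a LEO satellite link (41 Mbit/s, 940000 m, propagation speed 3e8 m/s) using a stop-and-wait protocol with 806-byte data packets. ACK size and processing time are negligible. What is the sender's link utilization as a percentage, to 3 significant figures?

2.45 %

t_tx = L/R = 6448/41000000 = 0.000157268 s.
t_prop = 940000/300000000 = 0.00313333 s; RTT = 0.00626667 s.
Cycle = t_tx + RTT = 0.00642393 s.
Utilization = t_tx / cycle = 0.000157268/0.00642393 = 2.45 %.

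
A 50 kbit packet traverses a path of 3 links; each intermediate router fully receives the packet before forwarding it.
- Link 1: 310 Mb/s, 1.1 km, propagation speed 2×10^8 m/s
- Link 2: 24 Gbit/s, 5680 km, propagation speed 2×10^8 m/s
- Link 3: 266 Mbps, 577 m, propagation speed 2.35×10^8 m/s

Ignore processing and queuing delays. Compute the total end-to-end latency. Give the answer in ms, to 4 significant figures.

28.76 ms

L = 50000 bits.
Transmission delays (L/R per hop): 0.16129, 0.00208333, 0.18797 ms; sum = 0.351344 ms.
Propagation delays (d/s per hop): 0.0055, 28.4, 0.00245532 ms; sum = 28.408 ms.
End-to-end = 28.76 ms.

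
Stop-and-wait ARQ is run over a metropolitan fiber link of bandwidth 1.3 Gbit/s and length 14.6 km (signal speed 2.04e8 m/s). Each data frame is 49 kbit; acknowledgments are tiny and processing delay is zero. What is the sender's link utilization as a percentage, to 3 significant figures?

20.8 %

t_tx = L/R = 49000/1300000000 = 3.76923e-05 s.
t_prop = 14600/204000000 = 7.15686e-05 s; RTT = 0.000143137 s.
Cycle = t_tx + RTT = 0.00018083 s.
Utilization = t_tx / cycle = 3.76923e-05/0.00018083 = 20.8 %.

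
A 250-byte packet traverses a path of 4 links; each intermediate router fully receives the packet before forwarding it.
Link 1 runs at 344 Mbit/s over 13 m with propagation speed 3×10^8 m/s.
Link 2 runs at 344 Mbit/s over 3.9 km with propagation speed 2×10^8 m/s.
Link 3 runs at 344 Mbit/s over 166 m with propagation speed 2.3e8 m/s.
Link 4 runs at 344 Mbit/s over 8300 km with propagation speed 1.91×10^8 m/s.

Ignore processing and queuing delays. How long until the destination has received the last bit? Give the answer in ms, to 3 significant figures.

43.5 ms

L = 250 × 8 = 2000 bits.
Transmission delay per hop = L/R = 2000/344000000 = 0.00581395 ms; 4 hops → 0.0232558 ms.
Propagation delays (d/s per hop): 4.33333e-05, 0.0195, 0.000721739, 43.4555 ms; sum = 43.4758 ms.
End-to-end = 43.5 ms.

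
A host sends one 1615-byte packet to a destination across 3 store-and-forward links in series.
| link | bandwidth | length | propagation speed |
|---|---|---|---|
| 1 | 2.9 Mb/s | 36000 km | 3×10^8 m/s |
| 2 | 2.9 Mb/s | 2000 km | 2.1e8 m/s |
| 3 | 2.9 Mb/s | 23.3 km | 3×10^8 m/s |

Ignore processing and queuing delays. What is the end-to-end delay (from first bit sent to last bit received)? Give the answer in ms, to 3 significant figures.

143 ms

L = 1615 × 8 = 12920 bits.
Transmission delay per hop = L/R = 12920/2900000 = 4.45517 ms; 3 hops → 13.3655 ms.
Propagation delays (d/s per hop): 120, 9.52381, 0.0776667 ms; sum = 129.601 ms.
End-to-end = 143 ms.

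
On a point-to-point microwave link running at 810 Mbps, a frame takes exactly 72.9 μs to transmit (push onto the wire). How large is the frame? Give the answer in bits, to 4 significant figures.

59050 bits

L = R × t_tx = 810000000 b/s × 7.29e-05 s = 59049 bits.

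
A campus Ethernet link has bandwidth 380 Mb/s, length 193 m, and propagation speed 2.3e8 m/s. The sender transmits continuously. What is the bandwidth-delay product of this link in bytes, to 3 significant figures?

39.9 bytes

Propagation delay = 193 / 2.3e+08 = 8.3913e-07 s.
BDP = R × t_prop = 380000000 × 8.3913e-07 = 318.87 bits.
In bytes: 318.87/8 = 39.9 bytes.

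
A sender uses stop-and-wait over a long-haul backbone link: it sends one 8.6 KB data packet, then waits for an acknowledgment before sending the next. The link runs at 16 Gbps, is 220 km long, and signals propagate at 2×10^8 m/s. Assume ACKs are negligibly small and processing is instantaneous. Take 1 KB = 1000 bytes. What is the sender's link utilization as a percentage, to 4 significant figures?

t_tx = L/R = 68800/16000000000 = 4.3e-06 s.
t_prop = 220000/200000000 = 0.0011 s; RTT = 0.0022 s.
Cycle = t_tx + RTT = 0.0022043 s.
Utilization = t_tx / cycle = 4.3e-06/0.0022043 = 0.1951 %.

0.1951 %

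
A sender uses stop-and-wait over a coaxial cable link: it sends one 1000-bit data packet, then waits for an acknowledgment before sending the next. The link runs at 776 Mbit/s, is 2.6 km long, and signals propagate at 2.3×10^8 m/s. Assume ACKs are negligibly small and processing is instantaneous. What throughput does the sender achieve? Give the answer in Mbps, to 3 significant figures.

41.8 Mbps

t_tx = L/R = 1000/776000000 = 1.28866e-06 s.
t_prop = 2600/2.3e+08 = 1.13043e-05 s; RTT = 2.26087e-05 s.
Cycle = t_tx + RTT = 2.38974e-05 s.
Throughput = L / cycle = 1000 / 2.38974e-05 = 41.8 Mbps.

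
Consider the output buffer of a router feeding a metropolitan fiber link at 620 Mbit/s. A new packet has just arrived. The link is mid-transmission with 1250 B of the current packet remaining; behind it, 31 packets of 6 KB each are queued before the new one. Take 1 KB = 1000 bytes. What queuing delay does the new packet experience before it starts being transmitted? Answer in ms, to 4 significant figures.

Each queued packet: L/R = 48000/620000000 = 0.0774194 ms.
31 queued → 2.4 ms.
Plus remaining 10000 bits of current packet: 0.016129 ms.
Queuing delay = 2.416 ms.

2.416 ms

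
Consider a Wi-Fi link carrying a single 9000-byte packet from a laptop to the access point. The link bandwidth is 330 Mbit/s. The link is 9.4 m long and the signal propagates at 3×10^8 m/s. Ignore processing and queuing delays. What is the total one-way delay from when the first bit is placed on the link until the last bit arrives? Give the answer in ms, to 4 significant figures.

0.2182 ms

L = 9000 × 8 = 72000 bits.
Transmission delay = L/R = 72000 / 330000000 = 0.218182 ms.
Propagation delay = d/s = 9.4 m / 300000000 m/s = 3.13333e-05 ms.
Total = 0.2182 ms.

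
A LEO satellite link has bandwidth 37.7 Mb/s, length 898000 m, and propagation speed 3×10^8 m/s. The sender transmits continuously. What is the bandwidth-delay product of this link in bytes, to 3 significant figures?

Propagation delay = 898000 / 300000000 = 0.00299333 s.
BDP = R × t_prop = 37700000 × 0.00299333 = 112849 bits.
In bytes: 112849/8 = 14100 bytes.

14100 bytes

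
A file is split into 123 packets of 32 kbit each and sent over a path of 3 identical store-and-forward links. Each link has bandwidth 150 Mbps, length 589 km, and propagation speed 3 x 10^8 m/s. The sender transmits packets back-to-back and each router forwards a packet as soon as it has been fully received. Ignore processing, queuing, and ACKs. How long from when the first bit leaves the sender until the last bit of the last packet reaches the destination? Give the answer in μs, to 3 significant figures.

32600 μs

Per-hop transmission t_tx = L/R = 32000/150000000 = 213.333 μs.
Per-hop propagation t_prop = 589000/300000000 = 1963.33 μs.
Pipeline fill: first packet needs 3·t_tx to clear all hops; remaining 122 packets each add one t_tx.
Total = (3+123-1)·t_tx + 3·t_prop = 125·213.333 + 3·1963.33 = 32600 μs.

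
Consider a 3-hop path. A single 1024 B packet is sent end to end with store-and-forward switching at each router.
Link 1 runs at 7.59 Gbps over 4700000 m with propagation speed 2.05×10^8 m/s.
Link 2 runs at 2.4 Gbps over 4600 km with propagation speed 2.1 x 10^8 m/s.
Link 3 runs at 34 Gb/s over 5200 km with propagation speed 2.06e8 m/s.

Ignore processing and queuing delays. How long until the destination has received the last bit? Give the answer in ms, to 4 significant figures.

L = 1024 × 8 = 8192 bits.
Transmission delays (L/R per hop): 0.00107931, 0.00341333, 0.000240941 ms; sum = 0.00473359 ms.
Propagation delays (d/s per hop): 22.9268, 21.9048, 25.2427 ms; sum = 70.0743 ms.
End-to-end = 70.08 ms.

70.08 ms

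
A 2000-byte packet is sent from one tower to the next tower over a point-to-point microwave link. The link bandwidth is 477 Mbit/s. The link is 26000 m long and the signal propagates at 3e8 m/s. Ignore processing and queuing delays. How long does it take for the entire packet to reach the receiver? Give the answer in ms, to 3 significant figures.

0.120 ms

L = 2000 × 8 = 16000 bits.
Transmission delay = L/R = 16000 / 477000000 = 0.033543 ms.
Propagation delay = d/s = 26000 m / 300000000 m/s = 0.0866667 ms.
Total = 0.120 ms.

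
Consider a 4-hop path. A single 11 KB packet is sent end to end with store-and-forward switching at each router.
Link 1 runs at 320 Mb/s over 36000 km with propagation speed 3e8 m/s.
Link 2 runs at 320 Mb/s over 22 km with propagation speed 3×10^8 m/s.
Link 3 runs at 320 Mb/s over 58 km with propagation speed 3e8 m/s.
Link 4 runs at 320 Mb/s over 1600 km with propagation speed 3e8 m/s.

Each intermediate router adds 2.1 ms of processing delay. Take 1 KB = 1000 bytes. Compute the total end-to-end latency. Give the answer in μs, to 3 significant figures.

133000 μs

L = 88000 bits.
Transmission delay per hop = L/R = 88000/320000000 = 275 μs; 4 hops → 1100 μs.
Propagation delays (d/s per hop): 120000, 73.3333, 193.333, 5333.33 μs; sum = 125600 μs.
Processing at 3 router(s): 3 × 2.1 ms = 6300 μs.
End-to-end = 133000 μs.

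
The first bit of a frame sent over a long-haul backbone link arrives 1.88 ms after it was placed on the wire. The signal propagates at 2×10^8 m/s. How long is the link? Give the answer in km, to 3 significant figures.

d = s × t_prop = 200000000 × 0.00188 = 376 km.

376 km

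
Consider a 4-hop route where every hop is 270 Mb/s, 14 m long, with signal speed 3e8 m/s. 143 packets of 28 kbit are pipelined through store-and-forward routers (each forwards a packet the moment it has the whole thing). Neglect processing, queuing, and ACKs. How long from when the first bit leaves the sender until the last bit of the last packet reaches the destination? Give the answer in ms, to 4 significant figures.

Per-hop transmission t_tx = L/R = 28000/270000000 = 0.103704 ms.
Per-hop propagation t_prop = 14/300000000 = 4.66667e-05 ms.
Pipeline fill: first packet needs 4·t_tx to clear all hops; remaining 142 packets each add one t_tx.
Total = (4+143-1)·t_tx + 4·t_prop = 146·0.103704 + 4·4.66667e-05 = 15.14 ms.

15.14 ms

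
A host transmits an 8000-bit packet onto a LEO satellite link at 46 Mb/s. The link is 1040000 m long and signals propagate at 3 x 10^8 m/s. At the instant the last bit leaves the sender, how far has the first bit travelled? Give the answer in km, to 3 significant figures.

t_tx = L/R = 8000/46000000 = 0.000173913 s.
Distance = s × t_tx = 300000000 × 0.000173913 = 52.2 km.

52.2 km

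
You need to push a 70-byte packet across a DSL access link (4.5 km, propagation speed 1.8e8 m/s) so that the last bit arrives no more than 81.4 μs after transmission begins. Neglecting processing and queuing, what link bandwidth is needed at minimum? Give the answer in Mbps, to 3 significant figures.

9.93 Mbps

L = 560 bits.
Propagation delay = 4500 / 180000000 = 25 μs.
Transmission budget = 81.4 − 25 = 56.4 μs.
R ≥ L / t_tx = 560 bits / 5.64e-05 s = 9.93 Mbps.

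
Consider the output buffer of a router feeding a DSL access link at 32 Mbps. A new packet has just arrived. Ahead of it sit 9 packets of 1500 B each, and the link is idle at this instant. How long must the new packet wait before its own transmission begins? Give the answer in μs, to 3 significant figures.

3380 μs

Each queued packet: L/R = 12000/32000000 = 375 μs.
9 queued → 3375 μs.
Queuing delay = 3380 μs.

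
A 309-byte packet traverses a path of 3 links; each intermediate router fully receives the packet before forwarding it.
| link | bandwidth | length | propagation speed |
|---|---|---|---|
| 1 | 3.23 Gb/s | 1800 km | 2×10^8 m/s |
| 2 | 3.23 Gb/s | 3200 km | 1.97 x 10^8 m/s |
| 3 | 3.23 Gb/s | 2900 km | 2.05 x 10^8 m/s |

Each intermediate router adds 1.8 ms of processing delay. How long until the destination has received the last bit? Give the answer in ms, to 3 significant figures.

43.0 ms

L = 309 × 8 = 2472 bits.
Transmission delay per hop = L/R = 2472/3230000000 = 0.000765325 ms; 3 hops → 0.00229598 ms.
Propagation delays (d/s per hop): 9, 16.2437, 14.1463 ms; sum = 39.39 ms.
Processing at 2 router(s): 2 × 1.8 ms = 3.6 ms.
End-to-end = 43.0 ms.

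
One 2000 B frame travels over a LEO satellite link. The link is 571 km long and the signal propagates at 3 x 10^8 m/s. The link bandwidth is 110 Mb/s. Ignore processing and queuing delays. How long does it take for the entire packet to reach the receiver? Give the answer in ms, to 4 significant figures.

2.049 ms

L = 2000 × 8 = 16000 bits.
Transmission delay = L/R = 16000 / 110000000 = 0.145455 ms.
Propagation delay = d/s = 571000 m / 300000000 m/s = 1.90333 ms.
Total = 2.049 ms.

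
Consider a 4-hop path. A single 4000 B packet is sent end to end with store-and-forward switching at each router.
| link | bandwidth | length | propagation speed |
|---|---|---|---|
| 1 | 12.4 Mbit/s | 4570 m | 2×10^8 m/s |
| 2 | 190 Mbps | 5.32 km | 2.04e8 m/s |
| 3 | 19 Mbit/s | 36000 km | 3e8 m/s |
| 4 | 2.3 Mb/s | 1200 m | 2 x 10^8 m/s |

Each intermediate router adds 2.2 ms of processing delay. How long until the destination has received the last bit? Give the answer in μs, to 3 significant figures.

145000 μs

L = 4000 × 8 = 32000 bits.
Transmission delays (L/R per hop): 2580.65, 168.421, 1684.21, 13913 μs; sum = 18346.3 μs.
Propagation delays (d/s per hop): 22.85, 26.0784, 120000, 6 μs; sum = 120055 μs.
Processing at 3 router(s): 3 × 2.2 ms = 6600 μs.
End-to-end = 145000 μs.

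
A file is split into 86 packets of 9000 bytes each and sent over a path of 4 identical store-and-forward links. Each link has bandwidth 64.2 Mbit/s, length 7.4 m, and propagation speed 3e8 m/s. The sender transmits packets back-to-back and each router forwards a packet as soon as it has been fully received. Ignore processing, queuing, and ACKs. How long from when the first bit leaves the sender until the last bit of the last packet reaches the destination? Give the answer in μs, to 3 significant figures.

99800 μs

Per-hop transmission t_tx = L/R = 72000/64200000 = 1121.5 μs.
Per-hop propagation t_prop = 7.4/300000000 = 0.0246667 μs.
Pipeline fill: first packet needs 4·t_tx to clear all hops; remaining 85 packets each add one t_tx.
Total = (4+86-1)·t_tx + 4·t_prop = 89·1121.5 + 4·0.0246667 = 99800 μs.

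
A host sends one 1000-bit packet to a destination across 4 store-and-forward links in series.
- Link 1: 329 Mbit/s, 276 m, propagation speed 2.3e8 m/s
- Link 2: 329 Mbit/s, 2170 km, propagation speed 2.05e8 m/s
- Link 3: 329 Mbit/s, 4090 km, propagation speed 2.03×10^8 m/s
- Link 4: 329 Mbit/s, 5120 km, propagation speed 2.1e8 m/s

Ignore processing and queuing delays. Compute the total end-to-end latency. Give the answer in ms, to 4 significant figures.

55.13 ms

Transmission delay per hop = L/R = 1000/329000000 = 0.00303951 ms; 4 hops → 0.0121581 ms.
Propagation delays (d/s per hop): 0.0012, 10.5854, 20.1478, 24.381 ms; sum = 55.1153 ms.
End-to-end = 55.13 ms.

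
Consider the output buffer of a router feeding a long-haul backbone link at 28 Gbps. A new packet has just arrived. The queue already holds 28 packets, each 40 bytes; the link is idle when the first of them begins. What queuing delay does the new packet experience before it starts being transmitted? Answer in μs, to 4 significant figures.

0.3200 μs

Each queued packet: L/R = 320/28000000000 = 0.0114286 μs.
28 queued → 0.32 μs.
Queuing delay = 0.3200 μs.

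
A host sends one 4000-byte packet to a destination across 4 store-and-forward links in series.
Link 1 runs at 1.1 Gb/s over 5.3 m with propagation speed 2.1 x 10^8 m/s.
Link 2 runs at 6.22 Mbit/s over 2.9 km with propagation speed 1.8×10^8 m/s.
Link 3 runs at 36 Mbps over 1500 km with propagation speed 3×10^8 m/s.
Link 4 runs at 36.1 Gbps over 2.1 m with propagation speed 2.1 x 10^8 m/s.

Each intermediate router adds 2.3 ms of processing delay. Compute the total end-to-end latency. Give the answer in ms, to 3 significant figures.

18.0 ms

L = 4000 × 8 = 32000 bits.
Transmission delays (L/R per hop): 0.0290909, 5.14469, 0.888889, 0.000886427 ms; sum = 6.06356 ms.
Propagation delays (d/s per hop): 2.52381e-05, 0.0161111, 5, 1e-05 ms; sum = 5.01615 ms.
Processing at 3 router(s): 3 × 2.3 ms = 6.9 ms.
End-to-end = 18.0 ms.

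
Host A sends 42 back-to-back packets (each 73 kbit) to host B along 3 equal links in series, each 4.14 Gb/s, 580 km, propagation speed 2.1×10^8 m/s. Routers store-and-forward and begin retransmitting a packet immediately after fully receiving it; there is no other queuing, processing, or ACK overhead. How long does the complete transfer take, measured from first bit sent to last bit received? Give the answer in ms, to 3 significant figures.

Per-hop transmission t_tx = L/R = 73000/4.14e+09 = 0.0176329 ms.
Per-hop propagation t_prop = 580000/210000000 = 2.7619 ms.
Pipeline fill: first packet needs 3·t_tx to clear all hops; remaining 41 packets each add one t_tx.
Total = (3+42-1)·t_tx + 3·t_prop = 44·0.0176329 + 3·2.7619 = 9.06 ms.

9.06 ms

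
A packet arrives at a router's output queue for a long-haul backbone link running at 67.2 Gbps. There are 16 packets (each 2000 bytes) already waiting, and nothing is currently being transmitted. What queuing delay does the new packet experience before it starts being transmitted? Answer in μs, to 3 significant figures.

Each queued packet: L/R = 16000/67200000000 = 0.238095 μs.
16 queued → 3.80952 μs.
Queuing delay = 3.81 μs.

3.81 μs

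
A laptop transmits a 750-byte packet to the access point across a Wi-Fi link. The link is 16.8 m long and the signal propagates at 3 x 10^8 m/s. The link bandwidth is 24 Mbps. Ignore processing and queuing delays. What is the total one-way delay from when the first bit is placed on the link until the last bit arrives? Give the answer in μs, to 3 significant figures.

L = 750 × 8 = 6000 bits.
Transmission delay = L/R = 6000 / 24000000 = 250 μs.
Propagation delay = d/s = 16.8 m / 300000000 m/s = 0.056 μs.
Total = 250 μs.

250 μs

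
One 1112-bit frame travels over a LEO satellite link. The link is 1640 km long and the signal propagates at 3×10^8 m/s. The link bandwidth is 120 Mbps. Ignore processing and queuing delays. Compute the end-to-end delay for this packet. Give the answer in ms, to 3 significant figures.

Transmission delay = L/R = 1112 / 120000000 = 0.00926667 ms.
Propagation delay = d/s = 1640000 m / 300000000 m/s = 5.46667 ms.
Total = 5.48 ms.

5.48 ms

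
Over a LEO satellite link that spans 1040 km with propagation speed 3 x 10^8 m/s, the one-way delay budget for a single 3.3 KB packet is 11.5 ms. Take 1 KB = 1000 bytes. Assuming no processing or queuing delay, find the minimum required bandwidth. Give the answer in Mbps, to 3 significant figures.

3.29 Mbps

L = 26400 bits.
Propagation delay = 1040000 / 300000000 = 3.46667 ms.
Transmission budget = 11.5 − 3.46667 = 8.03333 ms.
R ≥ L / t_tx = 26400 bits / 0.00803333 s = 3.29 Mbps.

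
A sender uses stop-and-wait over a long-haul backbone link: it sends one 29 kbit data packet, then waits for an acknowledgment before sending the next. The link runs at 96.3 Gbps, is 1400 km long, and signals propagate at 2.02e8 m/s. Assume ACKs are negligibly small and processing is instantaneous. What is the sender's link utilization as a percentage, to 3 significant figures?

t_tx = L/R = 29000/96300000000 = 3.01142e-07 s.
t_prop = 1400000/202000000 = 0.00693069 s; RTT = 0.0138614 s.
Cycle = t_tx + RTT = 0.0138617 s.
Utilization = t_tx / cycle = 3.01142e-07/0.0138617 = 0.00217 %.

0.00217 %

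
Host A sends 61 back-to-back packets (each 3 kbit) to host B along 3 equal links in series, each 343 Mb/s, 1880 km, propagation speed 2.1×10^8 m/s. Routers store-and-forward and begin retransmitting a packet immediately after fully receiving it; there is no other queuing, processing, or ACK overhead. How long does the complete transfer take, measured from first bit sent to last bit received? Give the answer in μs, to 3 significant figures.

27400 μs

Per-hop transmission t_tx = L/R = 3000/343000000 = 8.74636 μs.
Per-hop propagation t_prop = 1880000/210000000 = 8952.38 μs.
Pipeline fill: first packet needs 3·t_tx to clear all hops; remaining 60 packets each add one t_tx.
Total = (3+61-1)·t_tx + 3·t_prop = 63·8.74636 + 3·8952.38 = 27400 μs.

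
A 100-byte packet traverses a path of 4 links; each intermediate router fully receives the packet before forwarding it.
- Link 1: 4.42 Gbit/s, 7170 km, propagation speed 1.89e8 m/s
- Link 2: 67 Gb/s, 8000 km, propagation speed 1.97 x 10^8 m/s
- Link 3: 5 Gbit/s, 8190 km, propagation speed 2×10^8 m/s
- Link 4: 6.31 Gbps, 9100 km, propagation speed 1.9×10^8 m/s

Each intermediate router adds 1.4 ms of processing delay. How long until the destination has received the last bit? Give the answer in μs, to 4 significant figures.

L = 100 × 8 = 800 bits.
Transmission delays (L/R per hop): 0.180995, 0.0119403, 0.16, 0.126783 μs; sum = 0.479719 μs.
Propagation delays (d/s per hop): 37936.5, 40609.1, 40950, 47894.7 μs; sum = 167390 μs.
Processing at 3 router(s): 3 × 1.4 ms = 4200 μs.
End-to-end = 171600 μs.

171600 μs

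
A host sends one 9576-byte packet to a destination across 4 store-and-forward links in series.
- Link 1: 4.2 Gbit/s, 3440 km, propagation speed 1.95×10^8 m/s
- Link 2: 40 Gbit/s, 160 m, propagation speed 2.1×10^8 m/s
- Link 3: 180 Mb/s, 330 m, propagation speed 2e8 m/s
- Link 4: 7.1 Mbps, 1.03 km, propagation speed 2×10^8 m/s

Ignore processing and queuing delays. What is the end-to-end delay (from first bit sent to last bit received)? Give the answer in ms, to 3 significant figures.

28.9 ms

L = 9576 × 8 = 76608 bits.
Transmission delays (L/R per hop): 0.01824, 0.0019152, 0.4256, 10.7899 ms; sum = 11.2356 ms.
Propagation delays (d/s per hop): 17.641, 0.000761905, 0.00165, 0.00515 ms; sum = 17.6486 ms.
End-to-end = 28.9 ms.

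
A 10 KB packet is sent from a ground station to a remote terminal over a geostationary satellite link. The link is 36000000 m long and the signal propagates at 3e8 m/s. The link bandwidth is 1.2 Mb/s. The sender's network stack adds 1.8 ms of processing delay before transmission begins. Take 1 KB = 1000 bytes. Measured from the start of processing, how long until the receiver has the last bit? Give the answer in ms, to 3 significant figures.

188 ms

L = 80000 bits.
Transmission delay = L/R = 80000 / 1200000 = 66.6667 ms.
Propagation delay = d/s = 36000000 m / 300000000 m/s = 120 ms.
Plus processing delay 1.8 ms = 1.8 ms.
Total = 188 ms.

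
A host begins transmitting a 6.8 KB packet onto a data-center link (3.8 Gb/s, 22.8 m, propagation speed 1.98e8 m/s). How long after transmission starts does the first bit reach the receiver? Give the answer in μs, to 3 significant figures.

First bit experiences only propagation delay: d/s = 22.8/198000000 = 0.115 μs.

0.115 μs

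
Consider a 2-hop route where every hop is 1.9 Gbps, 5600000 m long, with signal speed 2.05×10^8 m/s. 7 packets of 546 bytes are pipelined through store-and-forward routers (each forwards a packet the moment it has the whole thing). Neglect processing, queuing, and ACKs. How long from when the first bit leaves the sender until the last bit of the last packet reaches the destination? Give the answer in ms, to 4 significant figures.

54.65 ms

Per-hop transmission t_tx = L/R = 4368/1900000000 = 0.00229895 ms.
Per-hop propagation t_prop = 5600000/2.05e+08 = 27.3171 ms.
Pipeline fill: first packet needs 2·t_tx to clear all hops; remaining 6 packets each add one t_tx.
Total = (2+7-1)·t_tx + 2·t_prop = 8·0.00229895 + 2·27.3171 = 54.65 ms.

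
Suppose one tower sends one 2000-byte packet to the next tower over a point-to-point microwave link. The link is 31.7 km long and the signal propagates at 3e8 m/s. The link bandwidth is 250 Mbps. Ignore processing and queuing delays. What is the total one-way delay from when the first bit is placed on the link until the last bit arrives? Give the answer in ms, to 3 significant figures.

0.170 ms

L = 2000 × 8 = 16000 bits.
Transmission delay = L/R = 16000 / 250000000 = 0.064 ms.
Propagation delay = d/s = 31700 m / 300000000 m/s = 0.105667 ms.
Total = 0.170 ms.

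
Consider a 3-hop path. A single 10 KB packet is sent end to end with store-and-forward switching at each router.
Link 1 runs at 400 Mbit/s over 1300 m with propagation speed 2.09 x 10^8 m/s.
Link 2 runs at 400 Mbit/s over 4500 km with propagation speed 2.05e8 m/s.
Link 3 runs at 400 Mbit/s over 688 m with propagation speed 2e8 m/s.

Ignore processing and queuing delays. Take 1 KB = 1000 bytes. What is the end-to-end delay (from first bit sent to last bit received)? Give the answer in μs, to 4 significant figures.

L = 80000 bits.
Transmission delay per hop = L/R = 80000/400000000 = 200 μs; 3 hops → 600 μs.
Propagation delays (d/s per hop): 6.2201, 21951.2, 3.44 μs; sum = 21960.9 μs.
End-to-end = 22560 μs.

22560 μs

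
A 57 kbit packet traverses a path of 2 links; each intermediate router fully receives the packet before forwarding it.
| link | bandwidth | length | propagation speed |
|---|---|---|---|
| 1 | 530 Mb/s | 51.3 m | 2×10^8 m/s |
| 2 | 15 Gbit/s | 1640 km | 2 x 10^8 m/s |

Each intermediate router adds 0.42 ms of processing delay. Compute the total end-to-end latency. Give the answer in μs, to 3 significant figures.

L = 57000 bits.
Transmission delays (L/R per hop): 107.547, 3.8 μs; sum = 111.347 μs.
Propagation delays (d/s per hop): 0.2565, 8200 μs; sum = 8200.26 μs.
Processing at 1 router(s): 1 × 0.42 ms = 420 μs.
End-to-end = 8730 μs.

8730 μs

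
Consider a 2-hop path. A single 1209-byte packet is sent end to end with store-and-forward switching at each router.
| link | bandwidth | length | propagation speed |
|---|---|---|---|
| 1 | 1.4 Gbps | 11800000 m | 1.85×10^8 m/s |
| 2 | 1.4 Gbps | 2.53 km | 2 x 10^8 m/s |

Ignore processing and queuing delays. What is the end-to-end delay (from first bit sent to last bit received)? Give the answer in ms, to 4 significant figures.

L = 1209 × 8 = 9672 bits.
Transmission delay per hop = L/R = 9672/1400000000 = 0.00690857 ms; 2 hops → 0.0138171 ms.
Propagation delays (d/s per hop): 63.7838, 0.01265 ms; sum = 63.7964 ms.
End-to-end = 63.81 ms.

63.81 ms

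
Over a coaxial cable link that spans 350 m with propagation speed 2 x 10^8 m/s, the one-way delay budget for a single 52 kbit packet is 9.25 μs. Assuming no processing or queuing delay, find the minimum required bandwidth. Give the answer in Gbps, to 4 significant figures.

6.933 Gbps

Propagation delay = 350 / 200000000 = 1.75 μs.
Transmission budget = 9.25 − 1.75 = 7.5 μs.
R ≥ L / t_tx = 52000 bits / 7.5e-06 s = 6.933 Gbps.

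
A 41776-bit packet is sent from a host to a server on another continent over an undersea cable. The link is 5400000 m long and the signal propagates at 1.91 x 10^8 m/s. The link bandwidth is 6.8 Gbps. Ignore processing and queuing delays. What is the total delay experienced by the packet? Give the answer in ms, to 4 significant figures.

28.28 ms

Transmission delay = L/R = 41776 / 6800000000 = 0.00614353 ms.
Propagation delay = d/s = 5400000 m / 191000000 m/s = 28.2723 ms.
Total = 28.28 ms.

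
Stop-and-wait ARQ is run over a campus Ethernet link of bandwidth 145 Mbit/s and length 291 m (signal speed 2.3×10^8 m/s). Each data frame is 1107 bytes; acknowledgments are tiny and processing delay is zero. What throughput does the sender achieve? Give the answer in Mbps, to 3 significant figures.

t_tx = L/R = 8856/145000000 = 6.10759e-05 s.
t_prop = 291/2.3e+08 = 1.26522e-06 s; RTT = 2.53043e-06 s.
Cycle = t_tx + RTT = 6.36063e-05 s.
Throughput = L / cycle = 8856 / 6.36063e-05 = 139 Mbps.

139 Mbps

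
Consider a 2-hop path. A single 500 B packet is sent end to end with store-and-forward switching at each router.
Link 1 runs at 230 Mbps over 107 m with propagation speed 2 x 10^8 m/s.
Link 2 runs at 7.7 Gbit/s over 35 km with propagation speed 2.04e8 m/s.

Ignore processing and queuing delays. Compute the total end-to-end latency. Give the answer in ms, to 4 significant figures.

0.1900 ms

L = 500 × 8 = 4000 bits.
Transmission delays (L/R per hop): 0.0173913, 0.000519481 ms; sum = 0.0179108 ms.
Propagation delays (d/s per hop): 0.000535, 0.171569 ms; sum = 0.172104 ms.
End-to-end = 0.1900 ms.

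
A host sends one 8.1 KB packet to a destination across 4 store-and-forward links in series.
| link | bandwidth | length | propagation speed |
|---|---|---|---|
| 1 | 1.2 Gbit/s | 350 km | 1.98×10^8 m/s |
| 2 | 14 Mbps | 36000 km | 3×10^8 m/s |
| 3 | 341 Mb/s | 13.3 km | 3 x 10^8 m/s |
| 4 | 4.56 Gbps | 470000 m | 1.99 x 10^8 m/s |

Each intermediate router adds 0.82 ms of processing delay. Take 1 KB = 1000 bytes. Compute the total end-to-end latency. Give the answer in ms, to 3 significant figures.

132 ms

L = 64800 bits.
Transmission delays (L/R per hop): 0.054, 4.62857, 0.190029, 0.0142105 ms; sum = 4.88681 ms.
Propagation delays (d/s per hop): 1.76768, 120, 0.0443333, 2.36181 ms; sum = 124.174 ms.
Processing at 3 router(s): 3 × 0.82 ms = 2.46 ms.
End-to-end = 132 ms.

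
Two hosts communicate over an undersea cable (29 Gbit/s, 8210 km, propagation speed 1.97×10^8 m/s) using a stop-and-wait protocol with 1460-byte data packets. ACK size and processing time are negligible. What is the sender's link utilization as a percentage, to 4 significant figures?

t_tx = L/R = 11680/29000000000 = 4.02759e-07 s.
t_prop = 8210000/197000000 = 0.0416751 s; RTT = 0.0833503 s.
Cycle = t_tx + RTT = 0.0833507 s.
Utilization = t_tx / cycle = 4.02759e-07/0.0833507 = 0.0004832 %.

0.0004832 %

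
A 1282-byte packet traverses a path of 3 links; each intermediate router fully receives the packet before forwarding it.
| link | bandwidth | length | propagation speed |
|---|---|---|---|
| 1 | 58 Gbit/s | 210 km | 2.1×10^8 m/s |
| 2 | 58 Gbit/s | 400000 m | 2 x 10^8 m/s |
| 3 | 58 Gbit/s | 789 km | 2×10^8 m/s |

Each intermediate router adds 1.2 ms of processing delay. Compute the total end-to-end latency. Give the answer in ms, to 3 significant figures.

9.35 ms

L = 1282 × 8 = 10256 bits.
Transmission delay per hop = L/R = 10256/58000000000 = 0.000176828 ms; 3 hops → 0.000530483 ms.
Propagation delays (d/s per hop): 1, 2, 3.945 ms; sum = 6.945 ms.
Processing at 2 router(s): 2 × 1.2 ms = 2.4 ms.
End-to-end = 9.35 ms.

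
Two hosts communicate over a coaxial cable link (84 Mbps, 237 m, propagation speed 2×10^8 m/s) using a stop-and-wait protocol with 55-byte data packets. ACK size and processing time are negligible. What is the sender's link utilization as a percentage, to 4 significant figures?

68.85 %

t_tx = L/R = 440/84000000 = 5.2381e-06 s.
t_prop = 237/200000000 = 1.185e-06 s; RTT = 2.37e-06 s.
Cycle = t_tx + RTT = 7.6081e-06 s.
Utilization = t_tx / cycle = 5.2381e-06/7.6081e-06 = 68.85 %.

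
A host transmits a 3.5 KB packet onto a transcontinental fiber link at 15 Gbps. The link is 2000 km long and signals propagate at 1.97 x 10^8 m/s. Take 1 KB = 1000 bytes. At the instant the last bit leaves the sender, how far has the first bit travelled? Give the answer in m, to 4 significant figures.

t_tx = L/R = 28000/15000000000 = 1.86667e-06 s.
Distance = s × t_tx = 197000000 × 1.86667e-06 = 367.7 m.

367.7 m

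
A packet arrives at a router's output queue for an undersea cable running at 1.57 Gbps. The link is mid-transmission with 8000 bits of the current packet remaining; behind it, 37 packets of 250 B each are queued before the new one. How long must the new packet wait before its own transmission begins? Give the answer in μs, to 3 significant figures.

52.2 μs

Each queued packet: L/R = 2000/1570000000 = 1.27389 μs.
37 queued → 47.1338 μs.
Plus remaining 8000 bits of current packet: 5.09554 μs.
Queuing delay = 52.2 μs.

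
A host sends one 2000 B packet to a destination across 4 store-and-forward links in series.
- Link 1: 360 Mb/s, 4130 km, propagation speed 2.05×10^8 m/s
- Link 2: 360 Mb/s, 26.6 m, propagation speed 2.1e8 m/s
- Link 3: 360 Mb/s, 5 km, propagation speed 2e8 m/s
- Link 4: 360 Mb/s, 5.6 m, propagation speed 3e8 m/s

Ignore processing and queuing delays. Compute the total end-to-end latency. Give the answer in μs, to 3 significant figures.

20300 μs

L = 2000 × 8 = 16000 bits.
Transmission delay per hop = L/R = 16000/360000000 = 44.4444 μs; 4 hops → 177.778 μs.
Propagation delays (d/s per hop): 20146.3, 0.126667, 25, 0.0186667 μs; sum = 20171.5 μs.
End-to-end = 20300 μs.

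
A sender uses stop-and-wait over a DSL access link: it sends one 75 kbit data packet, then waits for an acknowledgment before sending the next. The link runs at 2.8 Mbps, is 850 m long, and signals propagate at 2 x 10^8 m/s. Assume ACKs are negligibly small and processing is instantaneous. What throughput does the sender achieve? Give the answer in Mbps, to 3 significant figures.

2.80 Mbps

t_tx = L/R = 75000/2800000 = 0.0267857 s.
t_prop = 850/200000000 = 4.25e-06 s; RTT = 8.5e-06 s.
Cycle = t_tx + RTT = 0.0267942 s.
Throughput = L / cycle = 75000 / 0.0267942 = 2.80 Mbps.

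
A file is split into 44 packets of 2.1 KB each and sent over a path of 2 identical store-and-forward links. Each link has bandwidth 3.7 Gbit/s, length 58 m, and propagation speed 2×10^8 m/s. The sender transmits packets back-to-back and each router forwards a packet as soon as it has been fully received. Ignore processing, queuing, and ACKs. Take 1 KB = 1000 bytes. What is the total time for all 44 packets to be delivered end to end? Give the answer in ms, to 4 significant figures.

0.2049 ms

Per-hop transmission t_tx = L/R = 16800/3700000000 = 0.00454054 ms.
Per-hop propagation t_prop = 58/200000000 = 0.00029 ms.
Pipeline fill: first packet needs 2·t_tx to clear all hops; remaining 43 packets each add one t_tx.
Total = (2+44-1)·t_tx + 2·t_prop = 45·0.00454054 + 2·0.00029 = 0.2049 ms.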